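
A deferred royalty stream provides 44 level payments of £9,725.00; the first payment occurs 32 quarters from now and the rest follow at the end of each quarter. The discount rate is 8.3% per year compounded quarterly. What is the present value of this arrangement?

£147,511.16

Ordinary annuity of 44 payments, first payment at period 32.
Periodic rate r = 0.083/4 per quarter; n is counted in quarters.
The ordinary-annuity PV formula values the stream one period before the first payment (period 31); discount that back 31 periods:
PV₀ = 9,725 × [1 − (1+r)^−44] / r × (1+r)^−31 = £147,511.16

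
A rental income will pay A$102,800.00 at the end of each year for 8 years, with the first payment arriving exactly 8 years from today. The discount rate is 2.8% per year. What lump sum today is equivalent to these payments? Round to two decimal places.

A$599,834.31

Ordinary annuity of 8 payments, first payment at period 8.
Periodic rate r = 0.028 per year.
The ordinary-annuity PV formula values the stream one period before the first payment (period 7); discount that back 7 periods:
PV₀ = 102,800 × [1 − (1+r)^−8] / r × (1+r)^−7 = A$599,834.31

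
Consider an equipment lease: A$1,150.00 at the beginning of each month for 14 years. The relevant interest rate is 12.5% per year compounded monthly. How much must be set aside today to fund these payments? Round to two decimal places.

A$91,989.26

This is an annuity due: 168 payments of A$1,150.00 at the beginning of each month.
Periodic rate r = 0.125/12 per month; n is counted in months.
PV = PMT × [(1 − (1+r)^−n)/r] × (1+r) = 1,150 × [1 − (1+r)^−168] / r × (1+r) = A$91,989.26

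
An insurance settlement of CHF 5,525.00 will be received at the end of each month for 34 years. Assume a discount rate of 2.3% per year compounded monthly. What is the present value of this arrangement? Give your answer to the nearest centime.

CHF 1,562,856.30

This is an ordinary annuity: 408 payments of CHF 5,525.00 at the end of each month.
Periodic rate r = 0.023/12 per month; n is counted in months.
PV = PMT × [(1 − (1+r)^−n)/r] = 5,525 × [1 − (1+r)^−408] / r = CHF 1,562,856.30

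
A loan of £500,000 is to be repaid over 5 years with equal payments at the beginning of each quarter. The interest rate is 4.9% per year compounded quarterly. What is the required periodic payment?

£27,996.53

Level annuity due; solve PV = PMT × [(1 − (1+r)^−n)/r] × (1+r) for PMT.
Periodic rate r = 0.049/4 per quarter; n is counted in quarters.
With n = 20: PMT = 500,000 / ([(1 − (1+r)^−n)/r] × (1+r)) = £27,996.53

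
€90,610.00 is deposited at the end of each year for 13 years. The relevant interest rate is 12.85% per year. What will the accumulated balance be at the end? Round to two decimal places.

€2,689,500.71

This is an ordinary annuity: 13 deposits of €90,610.00 at the end of each year.
Periodic rate r = 0.1285 per year.
FV = PMT × [((1+r)^n − 1)/r] = 90,610 × [(1+r)^13 − 1] / r = €2,689,500.71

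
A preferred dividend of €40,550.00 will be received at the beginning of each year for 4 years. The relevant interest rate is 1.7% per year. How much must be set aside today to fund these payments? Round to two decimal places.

This is an annuity due: 4 payments of €40,550.00 at the beginning of each year.
Periodic rate r = 0.017 per year.
PV = PMT × [(1 − (1+r)^−n)/r] × (1+r) = 40,550 × [1 − (1+r)^−4] / r × (1+r) = €158,178.17

€158,178.17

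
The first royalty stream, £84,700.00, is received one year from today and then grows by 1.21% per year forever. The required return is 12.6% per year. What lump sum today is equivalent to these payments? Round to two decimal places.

Periodic rate r = 0.126 per year.
Growing perpetuity (Gordon): PV = PMT₁ / (r − g) = 84,700 / (r − 0.0121) = £743,634.77.

£743,634.77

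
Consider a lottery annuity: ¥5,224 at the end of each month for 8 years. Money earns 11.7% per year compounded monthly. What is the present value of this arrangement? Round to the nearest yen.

¥324,705

This is an ordinary annuity: 96 payments of ¥5,224 at the end of each month.
Periodic rate r = 0.117/12 per month; n is counted in months.
PV = PMT × [(1 − (1+r)^−n)/r] = 5,224 × [1 − (1+r)^−96] / r = ¥324,705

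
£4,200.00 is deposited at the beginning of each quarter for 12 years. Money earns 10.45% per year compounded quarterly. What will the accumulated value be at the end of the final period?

£403,895.44

This is an annuity due: 48 deposits of £4,200.00 at the beginning of each quarter.
Periodic rate r = 0.1045/4 per quarter; n is counted in quarters.
FV = PMT × [((1+r)^n − 1)/r] × (1+r) = 4,200 × [(1+r)^48 − 1] / r × (1+r) = £403,895.44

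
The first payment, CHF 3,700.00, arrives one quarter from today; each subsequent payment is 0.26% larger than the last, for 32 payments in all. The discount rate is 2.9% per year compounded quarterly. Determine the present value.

CHF 109,512.15

Periodic rate r = 0.029/4 per quarter; n is counted in quarters.
Growing ordinary annuity: PV = PMT₁ × [1 − ((1+g)/(1+r))^n] / (r − g) = 3,700 × [1 − ((1+0.0026)/(1+r))^32] / (r − 0.0026) = CHF 109,512.15.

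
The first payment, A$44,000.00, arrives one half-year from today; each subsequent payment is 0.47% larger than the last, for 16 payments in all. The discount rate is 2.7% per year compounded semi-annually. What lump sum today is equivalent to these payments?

A$651,170.39

Periodic rate r = 0.027/2 per half-year; n is counted in half-years.
Growing ordinary annuity: PV = PMT₁ × [1 − ((1+g)/(1+r))^n] / (r − g) = 44,000 × [1 − ((1+0.0047)/(1+r))^16] / (r − 0.0047) = A$651,170.39.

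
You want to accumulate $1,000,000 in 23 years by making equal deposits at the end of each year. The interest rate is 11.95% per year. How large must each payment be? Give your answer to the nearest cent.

Level ordinary annuity; solve FV = PMT × [((1+r)^n − 1)/r] for PMT.
Periodic rate r = 0.1195 per year.
With n = 23: PMT = 1,000,000 / ([((1+r)^n − 1)/r]) = $9,626.33

$9,626.33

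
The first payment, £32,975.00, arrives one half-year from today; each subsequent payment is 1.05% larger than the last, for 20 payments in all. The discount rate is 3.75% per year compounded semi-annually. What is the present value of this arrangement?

£599,897.49

Periodic rate r = 0.0375/2 per half-year; n is counted in half-years.
Growing ordinary annuity: PV = PMT₁ × [1 − ((1+g)/(1+r))^n] / (r − g) = 32,975 × [1 − ((1+0.0105)/(1+r))^20] / (r − 0.0105) = £599,897.49.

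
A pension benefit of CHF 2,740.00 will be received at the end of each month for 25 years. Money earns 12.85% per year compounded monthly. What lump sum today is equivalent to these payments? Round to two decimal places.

This is an ordinary annuity: 300 payments of CHF 2,740.00 at the end of each month.
Periodic rate r = 0.1285/12 per month; n is counted in months.
PV = PMT × [(1 − (1+r)^−n)/r] = 2,740 × [1 − (1+r)^−300] / r = CHF 245,397.57

CHF 245,397.57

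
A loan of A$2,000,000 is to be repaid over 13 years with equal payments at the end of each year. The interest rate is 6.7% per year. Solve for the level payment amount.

A$235,248.83

Level ordinary annuity; solve PV = PMT × [(1 − (1+r)^−n)/r] for PMT.
Periodic rate r = 0.067 per year.
With n = 13: PMT = 2,000,000 / ([(1 − (1+r)^−n)/r]) = A$235,248.83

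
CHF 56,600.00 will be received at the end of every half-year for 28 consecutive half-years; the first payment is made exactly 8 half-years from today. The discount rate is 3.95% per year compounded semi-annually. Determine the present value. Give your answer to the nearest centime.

CHF 1,053,818.08

Ordinary annuity of 28 payments, first payment at period 8.
Periodic rate r = 0.0395/2 per half-year; n is counted in half-years.
The ordinary-annuity PV formula values the stream one period before the first payment (period 7); discount that back 7 periods:
PV₀ = 56,600 × [1 − (1+r)^−28] / r × (1+r)^−7 = CHF 1,053,818.08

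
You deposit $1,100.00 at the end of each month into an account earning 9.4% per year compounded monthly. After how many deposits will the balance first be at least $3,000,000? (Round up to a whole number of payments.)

Periodic rate r = 0.094/12 per month; n is counted in months.
Ordinary annuity FV: 3,000,000 = 1,100 × [((1+r)^n − 1)/r].
(1+r)^n = 1 + 3,000,000 × r / 1,100, so n = ln(1 + 3,000,000·r/1,100) / ln(1+r) = 398.25.
Round up to a whole number of payments: n = 399.

399 payments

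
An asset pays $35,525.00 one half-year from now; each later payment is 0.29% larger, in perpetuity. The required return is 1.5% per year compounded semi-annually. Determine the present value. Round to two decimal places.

$7,722,826.09

Periodic rate r = 0.015/2 per half-year.
Growing perpetuity (Gordon): PV = PMT₁ / (r − g) = 35,525 / (r − 0.0029) = $7,722,826.09.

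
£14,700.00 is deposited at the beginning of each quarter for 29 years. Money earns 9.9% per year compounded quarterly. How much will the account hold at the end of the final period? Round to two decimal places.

£9,767,590.59

This is an annuity due: 116 deposits of £14,700.00 at the beginning of each quarter.
Periodic rate r = 0.099/4 per quarter; n is counted in quarters.
FV = PMT × [((1+r)^n − 1)/r] × (1+r) = 14,700 × [(1+r)^116 − 1] / r × (1+r) = £9,767,590.59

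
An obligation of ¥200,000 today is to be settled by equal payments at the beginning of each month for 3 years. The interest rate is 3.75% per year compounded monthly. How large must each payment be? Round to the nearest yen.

Level annuity due; solve PV = PMT × [(1 − (1+r)^−n)/r] × (1+r) for PMT.
Periodic rate r = 0.0375/12 per month; n is counted in months.
With n = 36: PMT = 200,000 / ([(1 − (1+r)^−n)/r] × (1+r)) = ¥5,864

¥5,864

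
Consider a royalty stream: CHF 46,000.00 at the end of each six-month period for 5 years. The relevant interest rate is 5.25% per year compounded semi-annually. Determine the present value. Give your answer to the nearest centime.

This is an ordinary annuity: 10 payments of CHF 46,000.00 at the end of each six-month period.
Periodic rate r = 0.0525/2 per half-year; n is counted in half-years.
PV = PMT × [(1 − (1+r)^−n)/r] = 46,000 × [1 − (1+r)^−10] / r = CHF 400,006.92

CHF 400,006.92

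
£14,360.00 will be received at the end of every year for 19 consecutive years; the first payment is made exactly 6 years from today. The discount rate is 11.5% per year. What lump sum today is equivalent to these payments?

£63,298.07

Ordinary annuity of 19 payments, first payment at period 6.
Periodic rate r = 0.115 per year.
The ordinary-annuity PV formula values the stream one period before the first payment (period 5); discount that back 5 periods:
PV₀ = 14,360 × [1 − (1+r)^−19] / r × (1+r)^−5 = £63,298.07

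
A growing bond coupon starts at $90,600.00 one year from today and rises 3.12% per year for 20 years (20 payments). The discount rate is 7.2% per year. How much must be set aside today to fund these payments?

$1,198,636.43

Periodic rate r = 0.072 per year.
Growing ordinary annuity: PV = PMT₁ × [1 − ((1+g)/(1+r))^n] / (r − g) = 90,600 × [1 − ((1+0.0312)/(1+r))^20] / (r − 0.0312) = $1,198,636.43.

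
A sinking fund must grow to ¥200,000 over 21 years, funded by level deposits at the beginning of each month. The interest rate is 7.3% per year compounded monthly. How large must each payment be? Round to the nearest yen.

Level annuity due; solve FV = PMT × [((1+r)^n − 1)/r] × (1+r) for PMT.
Periodic rate r = 0.073/12 per month; n is counted in months.
With n = 252: PMT = 200,000 / ([((1+r)^n − 1)/r] × (1+r)) = ¥335

¥335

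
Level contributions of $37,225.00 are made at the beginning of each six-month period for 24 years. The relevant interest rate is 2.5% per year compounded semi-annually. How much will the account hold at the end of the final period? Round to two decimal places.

This is an annuity due: 48 deposits of $37,225.00 at the beginning of each six-month period.
Periodic rate r = 0.025/2 per half-year; n is counted in half-years.
FV = PMT × [((1+r)^n − 1)/r] × (1+r) = 37,225 × [(1+r)^48 − 1] / r × (1+r) = $2,458,478.34

$2,458,478.34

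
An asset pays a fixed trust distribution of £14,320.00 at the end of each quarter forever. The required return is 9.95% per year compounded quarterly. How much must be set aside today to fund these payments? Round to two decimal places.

£575,678.39

Periodic rate r = 0.0995/4 per quarter.
Level perpetuity: PV = PMT / r = 14,320 / (0.0995/4) = £575,678.39.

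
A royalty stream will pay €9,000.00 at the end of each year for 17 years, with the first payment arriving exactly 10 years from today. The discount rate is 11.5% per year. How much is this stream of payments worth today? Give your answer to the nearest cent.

€24,763.88

Ordinary annuity of 17 payments, first payment at period 10.
Periodic rate r = 0.115 per year.
The ordinary-annuity PV formula values the stream one period before the first payment (period 9); discount that back 9 periods:
PV₀ = 9,000 × [1 − (1+r)^−17] / r × (1+r)^−9 = €24,763.88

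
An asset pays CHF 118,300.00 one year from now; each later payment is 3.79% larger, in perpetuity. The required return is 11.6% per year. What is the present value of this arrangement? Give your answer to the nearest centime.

CHF 1,514,724.71

Periodic rate r = 0.116 per year.
Growing perpetuity (Gordon): PV = PMT₁ / (r − g) = 118,300 / (r − 0.0379) = CHF 1,514,724.71.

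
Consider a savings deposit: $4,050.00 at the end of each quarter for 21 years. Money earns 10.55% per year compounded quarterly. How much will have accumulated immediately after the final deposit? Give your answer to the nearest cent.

This is an ordinary annuity: 84 deposits of $4,050.00 at the end of each quarter.
Periodic rate r = 0.1055/4 per quarter; n is counted in quarters.
FV = PMT × [((1+r)^n − 1)/r] = 4,050 × [(1+r)^84 − 1] / r = $1,214,086.23

$1,214,086.23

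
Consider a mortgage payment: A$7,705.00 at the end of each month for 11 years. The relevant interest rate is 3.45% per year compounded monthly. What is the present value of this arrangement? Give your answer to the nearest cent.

This is an ordinary annuity: 132 payments of A$7,705.00 at the end of each month.
Periodic rate r = 0.0345/12 per month; n is counted in months.
PV = PMT × [(1 − (1+r)^−n)/r] = 7,705 × [1 − (1+r)^−132] / r = A$845,336.14

A$845,336.14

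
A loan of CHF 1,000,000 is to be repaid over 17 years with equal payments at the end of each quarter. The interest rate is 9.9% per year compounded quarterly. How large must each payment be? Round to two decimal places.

CHF 30,542.82

Level ordinary annuity; solve PV = PMT × [(1 − (1+r)^−n)/r] for PMT.
Periodic rate r = 0.099/4 per quarter; n is counted in quarters.
With n = 68: PMT = 1,000,000 / ([(1 − (1+r)^−n)/r]) = CHF 30,542.82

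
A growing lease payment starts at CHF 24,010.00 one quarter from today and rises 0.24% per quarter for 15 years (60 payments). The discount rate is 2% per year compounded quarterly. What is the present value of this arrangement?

CHF 1,329,311.20

Periodic rate r = 0.02/4 per quarter; n is counted in quarters.
Growing ordinary annuity: PV = PMT₁ × [1 − ((1+g)/(1+r))^n] / (r − g) = 24,010 × [1 − ((1+0.0024)/(1+r))^60] / (r − 0.0024) = CHF 1,329,311.20.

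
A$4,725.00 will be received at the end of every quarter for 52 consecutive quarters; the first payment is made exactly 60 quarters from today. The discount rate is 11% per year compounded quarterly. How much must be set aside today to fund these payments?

A$26,210.63

Ordinary annuity of 52 payments, first payment at period 60.
Periodic rate r = 0.11/4 per quarter; n is counted in quarters.
The ordinary-annuity PV formula values the stream one period before the first payment (period 59); discount that back 59 periods:
PV₀ = 4,725 × [1 − (1+r)^−52] / r × (1+r)^−59 = A$26,210.63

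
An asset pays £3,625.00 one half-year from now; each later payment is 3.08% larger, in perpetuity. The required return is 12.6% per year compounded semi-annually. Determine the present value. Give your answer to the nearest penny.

£112,577.64

Periodic rate r = 0.126/2 per half-year.
Growing perpetuity (Gordon): PV = PMT₁ / (r − g) = 3,625 / (r − 0.0308) = £112,577.64.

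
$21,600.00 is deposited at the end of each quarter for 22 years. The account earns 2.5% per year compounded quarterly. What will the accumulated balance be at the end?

This is an ordinary annuity: 88 deposits of $21,600.00 at the end of each quarter.
Periodic rate r = 0.025/4 per quarter; n is counted in quarters.
FV = PMT × [((1+r)^n − 1)/r] = 21,600 × [(1+r)^88 − 1] / r = $2,523,878.37

$2,523,878.37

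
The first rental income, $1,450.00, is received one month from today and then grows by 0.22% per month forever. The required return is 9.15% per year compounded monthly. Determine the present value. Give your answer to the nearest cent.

Periodic rate r = 0.0915/12 per month.
Growing perpetuity (Gordon): PV = PMT₁ / (r − g) = 1,450 / (r − 0.0022) = $267,281.11.

$267,281.11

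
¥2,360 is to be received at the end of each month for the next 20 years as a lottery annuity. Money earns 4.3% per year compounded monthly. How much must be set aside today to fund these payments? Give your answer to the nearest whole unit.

This is an ordinary annuity: 240 payments of ¥2,360 at the end of each month.
Periodic rate r = 0.043/12 per month; n is counted in months.
PV = PMT × [(1 − (1+r)^−n)/r] = 2,360 × [1 − (1+r)^−240] / r = ¥379,479

¥379,479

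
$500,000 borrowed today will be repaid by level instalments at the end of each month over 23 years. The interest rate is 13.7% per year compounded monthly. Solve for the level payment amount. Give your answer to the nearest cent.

Level ordinary annuity; solve PV = PMT × [(1 − (1+r)^−n)/r] for PMT.
Periodic rate r = 0.137/12 per month; n is counted in months.
With n = 276: PMT = 500,000 / ([(1 − (1+r)^−n)/r]) = $5,968.44

$5,968.44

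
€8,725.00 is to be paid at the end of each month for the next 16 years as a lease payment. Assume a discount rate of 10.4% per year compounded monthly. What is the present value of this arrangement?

This is an ordinary annuity: 192 payments of €8,725.00 at the end of each month.
Periodic rate r = 0.104/12 per month; n is counted in months.
PV = PMT × [(1 − (1+r)^−n)/r] = 8,725 × [1 − (1+r)^−192] / r = €814,704.39

€814,704.39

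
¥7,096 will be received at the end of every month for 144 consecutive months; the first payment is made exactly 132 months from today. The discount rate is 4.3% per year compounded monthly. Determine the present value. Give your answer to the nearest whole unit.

Ordinary annuity of 144 payments, first payment at period 132.
Periodic rate r = 0.043/12 per month; n is counted in months.
The ordinary-annuity PV formula values the stream one period before the first payment (period 131); discount that back 131 periods:
PV₀ = 7,096 × [1 − (1+r)^−144] / r × (1+r)^−131 = ¥498,932

¥498,932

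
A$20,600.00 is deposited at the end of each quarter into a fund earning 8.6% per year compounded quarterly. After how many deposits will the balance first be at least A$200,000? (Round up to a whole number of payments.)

9 payments

Periodic rate r = 0.086/4 per quarter; n is counted in quarters.
Ordinary annuity FV: 200,000 = 20,600 × [((1+r)^n − 1)/r].
(1+r)^n = 1 + 200,000 × r / 20,600, so n = ln(1 + 200,000·r/20,600) / ln(1+r) = 8.91.
Round up to a whole number of payments: n = 9.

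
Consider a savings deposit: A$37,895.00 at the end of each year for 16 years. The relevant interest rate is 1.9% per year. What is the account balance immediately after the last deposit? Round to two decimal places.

This is an ordinary annuity: 16 deposits of A$37,895.00 at the end of each year.
Periodic rate r = 0.019 per year.
FV = PMT × [((1+r)^n − 1)/r] = 37,895 × [(1+r)^16 − 1] / r = A$700,876.85

A$700,876.85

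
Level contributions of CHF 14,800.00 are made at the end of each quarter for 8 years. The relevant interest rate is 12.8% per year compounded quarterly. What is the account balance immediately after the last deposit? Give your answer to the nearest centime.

CHF 804,749.27

This is an ordinary annuity: 32 deposits of CHF 14,800.00 at the end of each quarter.
Periodic rate r = 0.128/4 per quarter; n is counted in quarters.
FV = PMT × [((1+r)^n − 1)/r] = 14,800 × [(1+r)^32 − 1] / r = CHF 804,749.27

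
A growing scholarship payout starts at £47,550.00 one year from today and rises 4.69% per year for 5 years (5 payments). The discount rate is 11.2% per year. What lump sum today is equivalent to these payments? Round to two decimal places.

Periodic rate r = 0.112 per year.
Growing ordinary annuity: PV = PMT₁ × [1 − ((1+g)/(1+r))^n] / (r − g) = 47,550 × [1 − ((1+0.0469)/(1+r))^5] / (r − 0.0469) = £190,193.58.

£190,193.58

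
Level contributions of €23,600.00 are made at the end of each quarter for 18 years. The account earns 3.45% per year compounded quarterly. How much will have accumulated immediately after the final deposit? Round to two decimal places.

This is an ordinary annuity: 72 deposits of €23,600.00 at the end of each quarter.
Periodic rate r = 0.0345/4 per quarter; n is counted in quarters.
FV = PMT × [((1+r)^n − 1)/r] = 23,600 × [(1+r)^72 − 1] / r = €2,341,775.75

€2,341,775.75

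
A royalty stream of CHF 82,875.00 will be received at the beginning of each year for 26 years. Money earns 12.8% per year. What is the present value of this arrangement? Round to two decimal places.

This is an annuity due: 26 payments of CHF 82,875.00 at the beginning of each year.
Periodic rate r = 0.128 per year.
PV = PMT × [(1 − (1+r)^−n)/r] × (1+r) = 82,875 × [1 − (1+r)^−26] / r × (1+r) = CHF 698,458.30

CHF 698,458.30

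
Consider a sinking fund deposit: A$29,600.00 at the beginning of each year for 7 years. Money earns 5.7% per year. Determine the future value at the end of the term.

This is an annuity due: 7 deposits of A$29,600.00 at the beginning of each year.
Periodic rate r = 0.057 per year.
FV = PMT × [((1+r)^n − 1)/r] × (1+r) = 29,600 × [(1+r)^7 − 1] / r × (1+r) = A$260,228.87

A$260,228.87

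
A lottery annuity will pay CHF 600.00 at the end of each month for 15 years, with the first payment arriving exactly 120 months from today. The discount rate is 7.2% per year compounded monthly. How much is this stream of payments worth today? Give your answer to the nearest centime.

CHF 32,353.99

Ordinary annuity of 180 payments, first payment at period 120.
Periodic rate r = 0.072/12 per month; n is counted in months.
The ordinary-annuity PV formula values the stream one period before the first payment (period 119); discount that back 119 periods:
PV₀ = 600 × [1 − (1+r)^−180] / r × (1+r)^−119 = CHF 32,353.99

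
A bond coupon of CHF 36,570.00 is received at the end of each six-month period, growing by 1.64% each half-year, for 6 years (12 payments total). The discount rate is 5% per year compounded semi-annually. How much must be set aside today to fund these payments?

Periodic rate r = 0.05/2 per half-year; n is counted in half-years.
Growing ordinary annuity: PV = PMT₁ × [1 − ((1+g)/(1+r))^n] / (r − g) = 36,570 × [1 − ((1+0.0164)/(1+r))^12] / (r − 0.0164) = CHF 408,921.91.

CHF 408,921.91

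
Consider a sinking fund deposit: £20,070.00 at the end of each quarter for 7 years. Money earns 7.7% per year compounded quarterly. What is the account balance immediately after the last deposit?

£735,587.02

This is an ordinary annuity: 28 deposits of £20,070.00 at the end of each quarter.
Periodic rate r = 0.077/4 per quarter; n is counted in quarters.
FV = PMT × [((1+r)^n − 1)/r] = 20,070 × [(1+r)^28 − 1] / r = £735,587.02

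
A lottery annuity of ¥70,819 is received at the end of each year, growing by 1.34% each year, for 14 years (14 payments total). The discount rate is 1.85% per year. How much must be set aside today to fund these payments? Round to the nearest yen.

¥942,399

Periodic rate r = 0.0185 per year.
Growing ordinary annuity: PV = PMT₁ × [1 − ((1+g)/(1+r))^n] / (r − g) = 70,819 × [1 − ((1+0.0134)/(1+r))^14] / (r − 0.0134) = ¥942,399.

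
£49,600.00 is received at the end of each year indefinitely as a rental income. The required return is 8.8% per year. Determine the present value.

£563,636.36

Periodic rate r = 0.088 per year.
Level perpetuity: PV = PMT / r = 49,600 / (0.088) = £563,636.36.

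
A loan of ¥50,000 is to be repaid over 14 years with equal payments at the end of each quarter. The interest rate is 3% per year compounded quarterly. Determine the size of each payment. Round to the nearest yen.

¥1,097

Level ordinary annuity; solve PV = PMT × [(1 − (1+r)^−n)/r] for PMT.
Periodic rate r = 0.03/4 per quarter; n is counted in quarters.
With n = 56: PMT = 50,000 / ([(1 − (1+r)^−n)/r]) = ¥1,097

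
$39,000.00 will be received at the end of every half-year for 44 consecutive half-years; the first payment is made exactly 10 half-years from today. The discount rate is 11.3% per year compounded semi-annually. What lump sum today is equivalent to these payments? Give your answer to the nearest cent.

$383,419.88

Ordinary annuity of 44 payments, first payment at period 10.
Periodic rate r = 0.113/2 per half-year; n is counted in half-years.
The ordinary-annuity PV formula values the stream one period before the first payment (period 9); discount that back 9 periods:
PV₀ = 39,000 × [1 − (1+r)^−44] / r × (1+r)^−9 = $383,419.88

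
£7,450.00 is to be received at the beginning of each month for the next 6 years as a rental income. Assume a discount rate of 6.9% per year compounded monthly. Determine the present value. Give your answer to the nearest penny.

This is an annuity due: 72 payments of £7,450.00 at the beginning of each month.
Periodic rate r = 0.069/12 per month; n is counted in months.
PV = PMT × [(1 − (1+r)^−n)/r] × (1+r) = 7,450 × [1 − (1+r)^−72] / r × (1+r) = £440,728.48

£440,728.48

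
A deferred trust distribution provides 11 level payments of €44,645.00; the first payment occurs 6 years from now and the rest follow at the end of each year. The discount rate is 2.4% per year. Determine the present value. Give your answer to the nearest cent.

€379,390.71

Ordinary annuity of 11 payments, first payment at period 6.
Periodic rate r = 0.024 per year.
The ordinary-annuity PV formula values the stream one period before the first payment (period 5); discount that back 5 periods:
PV₀ = 44,645 × [1 − (1+r)^−11] / r × (1+r)^−5 = €379,390.71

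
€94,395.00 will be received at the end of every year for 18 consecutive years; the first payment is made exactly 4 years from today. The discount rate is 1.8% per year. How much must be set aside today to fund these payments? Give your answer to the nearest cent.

€1,365,315.05

Ordinary annuity of 18 payments, first payment at period 4.
Periodic rate r = 0.018 per year.
The ordinary-annuity PV formula values the stream one period before the first payment (period 3); discount that back 3 periods:
PV₀ = 94,395 × [1 − (1+r)^−18] / r × (1+r)^−3 = €1,365,315.05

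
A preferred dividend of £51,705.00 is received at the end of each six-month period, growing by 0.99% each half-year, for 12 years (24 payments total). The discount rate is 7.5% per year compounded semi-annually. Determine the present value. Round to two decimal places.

£892,548.32

Periodic rate r = 0.075/2 per half-year; n is counted in half-years.
Growing ordinary annuity: PV = PMT₁ × [1 − ((1+g)/(1+r))^n] / (r − g) = 51,705 × [1 − ((1+0.0099)/(1+r))^24] / (r − 0.0099) = £892,548.32.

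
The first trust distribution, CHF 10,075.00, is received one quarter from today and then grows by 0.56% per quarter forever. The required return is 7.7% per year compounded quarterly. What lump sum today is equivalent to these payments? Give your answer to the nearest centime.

CHF 738,095.24

Periodic rate r = 0.077/4 per quarter.
Growing perpetuity (Gordon): PV = PMT₁ / (r − g) = 10,075 / (r − 0.0056) = CHF 738,095.24.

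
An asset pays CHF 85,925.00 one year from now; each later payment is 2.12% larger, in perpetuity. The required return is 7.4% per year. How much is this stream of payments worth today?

CHF 1,627,367.42

Periodic rate r = 0.074 per year.
Growing perpetuity (Gordon): PV = PMT₁ / (r − g) = 85,925 / (r − 0.0212) = CHF 1,627,367.42.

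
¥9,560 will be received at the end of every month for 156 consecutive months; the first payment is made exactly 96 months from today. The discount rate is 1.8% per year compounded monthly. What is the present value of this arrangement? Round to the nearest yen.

¥1,152,473

Ordinary annuity of 156 payments, first payment at period 96.
Periodic rate r = 0.018/12 per month; n is counted in months.
The ordinary-annuity PV formula values the stream one period before the first payment (period 95); discount that back 95 periods:
PV₀ = 9,560 × [1 − (1+r)^−156] / r × (1+r)^−95 = ¥1,152,473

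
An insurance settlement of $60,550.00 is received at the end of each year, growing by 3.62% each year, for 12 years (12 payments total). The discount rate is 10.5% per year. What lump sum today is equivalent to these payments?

Periodic rate r = 0.105 per year.
Growing ordinary annuity: PV = PMT₁ × [1 − ((1+g)/(1+r))^n] / (r − g) = 60,550 × [1 − ((1+0.0362)/(1+r))^12] / (r − 0.0362) = $473,174.34.

$473,174.34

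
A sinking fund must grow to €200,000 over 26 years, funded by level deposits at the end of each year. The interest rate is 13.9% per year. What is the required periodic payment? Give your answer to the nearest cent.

Level ordinary annuity; solve FV = PMT × [((1+r)^n − 1)/r] for PMT.
Periodic rate r = 0.139 per year.
With n = 26: PMT = 200,000 / ([((1+r)^n − 1)/r]) = €975.92

€975.92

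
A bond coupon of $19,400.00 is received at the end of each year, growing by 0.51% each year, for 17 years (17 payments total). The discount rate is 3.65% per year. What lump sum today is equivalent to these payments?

$251,606.42

Periodic rate r = 0.0365 per year.
Growing ordinary annuity: PV = PMT₁ × [1 − ((1+g)/(1+r))^n] / (r − g) = 19,400 × [1 − ((1+0.0051)/(1+r))^17] / (r − 0.0051) = $251,606.42.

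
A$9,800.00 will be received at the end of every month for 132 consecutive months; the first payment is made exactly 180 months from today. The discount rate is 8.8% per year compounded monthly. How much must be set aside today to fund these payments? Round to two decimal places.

Ordinary annuity of 132 payments, first payment at period 180.
Periodic rate r = 0.088/12 per month; n is counted in months.
The ordinary-annuity PV formula values the stream one period before the first payment (period 179); discount that back 179 periods:
PV₀ = 9,800 × [1 − (1+r)^−132] / r × (1+r)^−179 = A$223,604.77

A$223,604.77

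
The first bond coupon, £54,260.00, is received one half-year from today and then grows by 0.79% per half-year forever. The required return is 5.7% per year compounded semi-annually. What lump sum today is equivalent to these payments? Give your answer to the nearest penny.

Periodic rate r = 0.057/2 per half-year.
Growing perpetuity (Gordon): PV = PMT₁ / (r − g) = 54,260 / (r − 0.0079) = £2,633,980.58.

£2,633,980.58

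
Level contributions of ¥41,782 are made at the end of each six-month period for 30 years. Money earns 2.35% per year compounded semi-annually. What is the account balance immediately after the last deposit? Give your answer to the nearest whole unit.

This is an ordinary annuity: 60 deposits of ¥41,782 at the end of each six-month period.
Periodic rate r = 0.0235/2 per half-year; n is counted in half-years.
FV = PMT × [((1+r)^n − 1)/r] = 41,782 × [(1+r)^60 − 1] / r = ¥3,611,196

¥3,611,196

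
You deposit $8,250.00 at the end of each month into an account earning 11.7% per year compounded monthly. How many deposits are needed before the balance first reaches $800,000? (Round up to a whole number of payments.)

69 payments

Periodic rate r = 0.117/12 per month; n is counted in months.
Ordinary annuity FV: 800,000 = 8,250 × [((1+r)^n − 1)/r].
(1+r)^n = 1 + 800,000 × r / 8,250, so n = ln(1 + 800,000·r/8,250) / ln(1+r) = 68.59.
Round up to a whole number of payments: n = 69.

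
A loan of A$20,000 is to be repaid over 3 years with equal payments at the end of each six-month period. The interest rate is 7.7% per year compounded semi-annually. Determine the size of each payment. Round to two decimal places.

A$3,796.63

Level ordinary annuity; solve PV = PMT × [(1 − (1+r)^−n)/r] for PMT.
Periodic rate r = 0.077/2 per half-year; n is counted in half-years.
With n = 6: PMT = 20,000 / ([(1 − (1+r)^−n)/r]) = A$3,796.63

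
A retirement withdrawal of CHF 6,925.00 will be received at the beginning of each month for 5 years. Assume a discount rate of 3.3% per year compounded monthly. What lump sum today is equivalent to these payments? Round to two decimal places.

This is an annuity due: 60 payments of CHF 6,925.00 at the beginning of each month.
Periodic rate r = 0.033/12 per month; n is counted in months.
PV = PMT × [(1 − (1+r)^−n)/r] × (1+r) = 6,925 × [1 − (1+r)^−60] / r × (1+r) = CHF 383,599.73

CHF 383,599.73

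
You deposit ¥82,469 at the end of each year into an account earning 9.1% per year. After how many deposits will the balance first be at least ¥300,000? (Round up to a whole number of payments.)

4 payments

Periodic rate r = 0.091 per year.
Ordinary annuity FV: 300,000 = 82,469 × [((1+r)^n − 1)/r].
(1+r)^n = 1 + 300,000 × r / 82,469, so n = ln(1 + 300,000·r/82,469) / ln(1+r) = 3.28.
Round up to a whole number of payments: n = 4.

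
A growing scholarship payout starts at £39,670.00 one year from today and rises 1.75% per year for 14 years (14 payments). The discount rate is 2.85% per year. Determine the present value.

£504,010.57

Periodic rate r = 0.0285 per year.
Growing ordinary annuity: PV = PMT₁ × [1 − ((1+g)/(1+r))^n] / (r − g) = 39,670 × [1 − ((1+0.0175)/(1+r))^14] / (r − 0.0175) = £504,010.57.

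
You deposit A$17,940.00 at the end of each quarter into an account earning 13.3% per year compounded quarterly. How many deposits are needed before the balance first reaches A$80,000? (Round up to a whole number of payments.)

Periodic rate r = 0.133/4 per quarter; n is counted in quarters.
Ordinary annuity FV: 80,000 = 17,940 × [((1+r)^n − 1)/r].
(1+r)^n = 1 + 80,000 × r / 17,940, so n = ln(1 + 80,000·r/17,940) / ln(1+r) = 4.23.
Round up to a whole number of payments: n = 5.

5 payments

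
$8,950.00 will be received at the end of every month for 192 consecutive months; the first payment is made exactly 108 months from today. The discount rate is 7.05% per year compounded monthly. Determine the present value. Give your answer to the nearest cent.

$549,629.69

Ordinary annuity of 192 payments, first payment at period 108.
Periodic rate r = 0.0705/12 per month; n is counted in months.
The ordinary-annuity PV formula values the stream one period before the first payment (period 107); discount that back 107 periods:
PV₀ = 8,950 × [1 − (1+r)^−192] / r × (1+r)^−107 = $549,629.69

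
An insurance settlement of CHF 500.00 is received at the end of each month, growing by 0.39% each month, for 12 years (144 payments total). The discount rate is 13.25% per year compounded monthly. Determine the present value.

CHF 44,785.45

Periodic rate r = 0.1325/12 per month; n is counted in months.
Growing ordinary annuity: PV = PMT₁ × [1 − ((1+g)/(1+r))^n] / (r − g) = 500 × [1 − ((1+0.0039)/(1+r))^144] / (r − 0.0039) = CHF 44,785.45.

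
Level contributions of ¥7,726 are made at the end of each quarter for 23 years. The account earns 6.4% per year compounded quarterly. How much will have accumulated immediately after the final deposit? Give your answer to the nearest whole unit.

This is an ordinary annuity: 92 deposits of ¥7,726 at the end of each quarter.
Periodic rate r = 0.064/4 per quarter; n is counted in quarters.
FV = PMT × [((1+r)^n − 1)/r] = 7,726 × [(1+r)^92 − 1] / r = ¥1,597,089

¥1,597,089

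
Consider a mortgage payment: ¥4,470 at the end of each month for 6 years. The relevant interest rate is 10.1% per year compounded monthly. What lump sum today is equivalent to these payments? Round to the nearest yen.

¥240,629

This is an ordinary annuity: 72 payments of ¥4,470 at the end of each month.
Periodic rate r = 0.101/12 per month; n is counted in months.
PV = PMT × [(1 − (1+r)^−n)/r] = 4,470 × [1 − (1+r)^−72] / r = ¥240,629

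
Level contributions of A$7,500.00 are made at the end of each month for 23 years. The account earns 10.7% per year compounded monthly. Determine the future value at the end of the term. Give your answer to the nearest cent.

This is an ordinary annuity: 276 deposits of A$7,500.00 at the end of each month.
Periodic rate r = 0.107/12 per month; n is counted in months.
FV = PMT × [((1+r)^n − 1)/r] = 7,500 × [(1+r)^276 − 1] / r = A$8,906,990.91

A$8,906,990.91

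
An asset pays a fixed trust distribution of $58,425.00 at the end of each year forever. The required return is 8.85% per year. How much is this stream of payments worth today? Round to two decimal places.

$660,169.49

Periodic rate r = 0.0885 per year.
Level perpetuity: PV = PMT / r = 58,425 / (0.0885) = $660,169.49.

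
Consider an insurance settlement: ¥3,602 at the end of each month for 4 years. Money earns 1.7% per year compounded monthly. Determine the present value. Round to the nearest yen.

This is an ordinary annuity: 48 payments of ¥3,602 at the end of each month.
Periodic rate r = 0.017/12 per month; n is counted in months.
PV = PMT × [(1 − (1+r)^−n)/r] = 3,602 × [1 − (1+r)^−48] / r = ¥167,034

¥167,034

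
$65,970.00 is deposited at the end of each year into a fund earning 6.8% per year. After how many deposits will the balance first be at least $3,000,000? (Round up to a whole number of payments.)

22 payments

Periodic rate r = 0.068 per year.
Ordinary annuity FV: 3,000,000 = 65,970 × [((1+r)^n − 1)/r].
(1+r)^n = 1 + 3,000,000 × r / 65,970, so n = ln(1 + 3,000,000·r/65,970) / ln(1+r) = 21.42.
Round up to a whole number of payments: n = 22.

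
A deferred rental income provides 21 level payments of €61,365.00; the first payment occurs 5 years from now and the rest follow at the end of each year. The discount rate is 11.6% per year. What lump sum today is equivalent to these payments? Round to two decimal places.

Ordinary annuity of 21 payments, first payment at period 5.
Periodic rate r = 0.116 per year.
The ordinary-annuity PV formula values the stream one period before the first payment (period 4); discount that back 4 periods:
PV₀ = 61,365 × [1 − (1+r)^−21] / r × (1+r)^−4 = €307,010.83

€307,010.83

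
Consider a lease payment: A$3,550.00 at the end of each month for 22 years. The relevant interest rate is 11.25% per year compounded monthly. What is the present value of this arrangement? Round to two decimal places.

This is an ordinary annuity: 264 payments of A$3,550.00 at the end of each month.
Periodic rate r = 0.1125/12 per month; n is counted in months.
PV = PMT × [(1 − (1+r)^−n)/r] = 3,550 × [1 − (1+r)^−264] / r = A$346,427.38

A$346,427.38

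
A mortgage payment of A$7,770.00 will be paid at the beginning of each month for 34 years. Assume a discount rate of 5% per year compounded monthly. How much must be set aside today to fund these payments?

This is an annuity due: 408 payments of A$7,770.00 at the beginning of each month.
Periodic rate r = 0.05/12 per month; n is counted in months.
PV = PMT × [(1 − (1+r)^−n)/r] × (1+r) = 7,770 × [1 − (1+r)^−408] / r × (1+r) = A$1,529,271.97

A$1,529,271.97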